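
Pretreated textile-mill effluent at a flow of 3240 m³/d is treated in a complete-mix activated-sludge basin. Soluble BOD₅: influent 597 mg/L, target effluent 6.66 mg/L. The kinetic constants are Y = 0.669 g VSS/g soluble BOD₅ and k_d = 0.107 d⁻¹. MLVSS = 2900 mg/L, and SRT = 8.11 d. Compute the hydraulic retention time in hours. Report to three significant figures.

Steady-state biomass mass balance: V·X·(1 + k_d·θ_c) = Y·Q·(S₀ − S)·θ_c, so V = 0.669 × 3240 × (597 − 6.66) × 8.11 / [2900 × (1 + 0.107 × 8.11)] = 1.04×10^7 / 5417 = 1916 m³.
Hydraulic retention time τ = V/Q = 1916 / 3240 = 0.5913 d = 14.19 h.

τ ≈ 14.2 h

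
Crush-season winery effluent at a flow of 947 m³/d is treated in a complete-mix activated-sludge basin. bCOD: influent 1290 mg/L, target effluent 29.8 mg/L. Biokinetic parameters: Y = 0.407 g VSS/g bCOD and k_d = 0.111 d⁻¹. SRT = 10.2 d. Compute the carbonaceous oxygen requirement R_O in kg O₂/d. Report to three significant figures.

R_O ≈ 870 kg O₂/d

Correct the yield for decay: Y_obs = Y/(1 + k_d θ_c) = 0.407 / (1 + 0.111 × 10.2) = 0.407 / 2.132 = 0.1909.
ΔS = 1290 − 29.8 = 1260 mg/L, so the substrate removal rate is 947 × 1260/1000 = 1193 kg bCOD/d.
Biomass synthesised: P_X = Y_obs × 1193 = 227.8 kg VSS/d.
R_O = Q·ΔS − 1.42 P_X = 1193 − 323.5 = 869.9 kg O₂/d.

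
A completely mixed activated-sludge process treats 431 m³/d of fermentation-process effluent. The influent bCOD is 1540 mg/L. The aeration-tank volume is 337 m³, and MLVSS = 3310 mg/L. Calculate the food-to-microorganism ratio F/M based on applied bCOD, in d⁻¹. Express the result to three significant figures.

F/M ≈ 0.595 d⁻¹

F/M = applied load / biomass = Q·S₀/(V·X) = 431 × 1540 / (337.0 × 3310) = 0.5950 d⁻¹.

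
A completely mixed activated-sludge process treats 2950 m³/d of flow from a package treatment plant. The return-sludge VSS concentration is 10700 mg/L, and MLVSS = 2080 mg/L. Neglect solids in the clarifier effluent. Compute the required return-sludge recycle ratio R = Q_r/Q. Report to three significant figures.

R = Q_r/Q = X/(X_r − X) = 2080 / (10700 − 2080) = 0.2413.

R ≈ 0.241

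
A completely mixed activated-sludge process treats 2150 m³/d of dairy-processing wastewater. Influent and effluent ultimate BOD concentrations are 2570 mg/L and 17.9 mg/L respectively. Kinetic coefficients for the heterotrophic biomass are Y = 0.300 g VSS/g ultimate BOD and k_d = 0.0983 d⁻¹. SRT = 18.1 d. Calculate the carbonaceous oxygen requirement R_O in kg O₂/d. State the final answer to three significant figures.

R_O ≈ 4650 kg O₂/d

The observed yield is Y_obs = Y/(1 + k_d·θ_c) = 0.300 / (1 + 0.0983 × 18.1) = 0.300 / 2.779 = 0.1079 g VSS per g ultimate BOD removed.
ΔS = 2570 − 17.9 = 2552 mg/L, so the substrate removal rate is 2150 × 2552/1000 = 5487 kg ultimate BOD/d.
P_X = Y_obs·Q·(S₀ − S) = 0.1079 × 5487 = 592.3 kg VSS/d.
R_O = Q·ΔS − 1.42 P_X = 5487 − 841.0 = 4646 kg O₂/d.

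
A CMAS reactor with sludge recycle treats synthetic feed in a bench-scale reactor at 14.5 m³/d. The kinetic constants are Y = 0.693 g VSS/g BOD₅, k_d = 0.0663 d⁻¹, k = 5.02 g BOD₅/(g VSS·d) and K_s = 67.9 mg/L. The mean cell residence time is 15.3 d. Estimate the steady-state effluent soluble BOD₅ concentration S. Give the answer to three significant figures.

From the Monod/SRT balance for a CMAS, S = K_s·(1+k_d θ_c)/[θ_c·(Y k − k_d) − 1] = 67.9 × (1 + 0.0663 × 15.3) / [15.3 × (0.693 × 5.02 − 0.0663) − 1] = 136.8 / 51.21 = 2.671 mg/L.

S ≈ 2.67 mg/L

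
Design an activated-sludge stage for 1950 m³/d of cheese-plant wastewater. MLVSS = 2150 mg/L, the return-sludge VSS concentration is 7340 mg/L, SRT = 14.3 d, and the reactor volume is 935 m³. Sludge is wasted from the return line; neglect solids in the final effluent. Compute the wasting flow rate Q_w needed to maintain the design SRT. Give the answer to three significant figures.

Q_w ≈ 19.2 m³/d

Wasting from the return line (neglecting effluent solids): Q_w = V·X / (θ_c·X_r) = 935.0 × 2150 / (14.3 × 7340) = 19.15 m³/d.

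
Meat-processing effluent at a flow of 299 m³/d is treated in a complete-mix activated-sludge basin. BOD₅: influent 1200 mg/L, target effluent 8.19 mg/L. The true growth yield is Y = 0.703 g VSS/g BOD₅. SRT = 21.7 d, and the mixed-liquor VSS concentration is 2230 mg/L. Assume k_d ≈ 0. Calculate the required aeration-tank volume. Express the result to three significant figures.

V ≈ 2440 m³

V·X = Y·Q·ΔS·θ_c gives V = 0.703 × 299 × (1200 − 8.19) × 21.7 / 2230 = 2438 m³.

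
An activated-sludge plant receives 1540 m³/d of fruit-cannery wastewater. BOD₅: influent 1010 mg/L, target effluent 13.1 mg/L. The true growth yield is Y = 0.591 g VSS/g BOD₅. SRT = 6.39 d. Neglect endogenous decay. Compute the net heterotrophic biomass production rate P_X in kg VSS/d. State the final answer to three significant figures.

Since k_d ≈ 0, Y_obs = Y = 0.591 g VSS/g BOD₅.
Q·(S₀ − S) = 1540 × (1010 − 13.1) × 10⁻³ = 1535 kg/d removed.
Net biomass production P_X = Y_obs × Q·(S₀ − S) = 0.5910 × 1535 = 907.3 kg VSS/d.

P_X ≈ 907 kg VSS/d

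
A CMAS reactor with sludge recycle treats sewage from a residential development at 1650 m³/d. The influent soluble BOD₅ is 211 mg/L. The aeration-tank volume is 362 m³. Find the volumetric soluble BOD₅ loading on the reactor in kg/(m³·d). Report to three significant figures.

Volumetric loading L_v = Q·S₀ / V = 1650 × 211 g/m³ / 362.0 m³ = 961.7 g/(m³·d) = 0.9617 kg soluble BOD₅/(m³·d).

L_v ≈ 0.962 kg soluble BOD₅/(m³·d)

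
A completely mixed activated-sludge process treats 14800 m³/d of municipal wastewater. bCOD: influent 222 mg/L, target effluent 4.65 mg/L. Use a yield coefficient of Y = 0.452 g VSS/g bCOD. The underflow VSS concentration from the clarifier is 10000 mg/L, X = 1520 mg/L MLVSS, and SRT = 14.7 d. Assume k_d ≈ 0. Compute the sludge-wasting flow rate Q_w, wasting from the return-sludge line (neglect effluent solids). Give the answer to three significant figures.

Q_w ≈ 145 m³/d

With k_d = 0 the design equation reduces to V = Y Q (S₀−S) θ_c / X = 0.452 × 14800 × (222 − 4.65) × 14.7 / 1520 = 14062 m³.
Q_w = (V·X)/(θ_c X_r) = 14062 × 1520 / (14.7 × 10000) = 145.4 m³/d.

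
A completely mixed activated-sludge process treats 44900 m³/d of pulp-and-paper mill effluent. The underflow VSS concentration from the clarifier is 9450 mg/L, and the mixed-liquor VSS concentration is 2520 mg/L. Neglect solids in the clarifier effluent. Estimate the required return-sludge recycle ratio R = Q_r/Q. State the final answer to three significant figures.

R ≈ 0.364

R = Q_r/Q = X/(X_r − X) = 2520 / (9450 − 2520) = 0.3636.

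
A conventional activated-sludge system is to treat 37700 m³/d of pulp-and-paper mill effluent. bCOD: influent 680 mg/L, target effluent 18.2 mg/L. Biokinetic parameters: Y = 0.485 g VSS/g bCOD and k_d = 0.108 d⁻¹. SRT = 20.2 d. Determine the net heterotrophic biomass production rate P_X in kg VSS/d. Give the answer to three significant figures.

Observed yield with endogenous decay: Y_obs = Y / (1 + k_d·θ_c) = 0.485 / (1 + 0.108 × 20.2) = 0.485 / 3.182 = 0.1524 g VSS/g bCOD.
Q·(S₀ − S) = 37700 × (680 − 18.2) × 10⁻³ = 24950 kg/d removed.
So the net sludge growth is P_X = 0.1524 × 24950 = 3803 kg VSS/d.

P_X ≈ 3800 kg VSS/d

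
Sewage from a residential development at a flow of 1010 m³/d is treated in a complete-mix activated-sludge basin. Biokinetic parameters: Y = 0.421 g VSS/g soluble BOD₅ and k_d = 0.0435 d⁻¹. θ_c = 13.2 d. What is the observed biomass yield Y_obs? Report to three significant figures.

Y_obs ≈ 0.267 g VSS/g soluble BOD₅

Y_obs = Y / (1 + k_d θ_c) = 0.421 / (1 + 0.0435 × 13.2) = 0.421 / 1.574 = 0.2674.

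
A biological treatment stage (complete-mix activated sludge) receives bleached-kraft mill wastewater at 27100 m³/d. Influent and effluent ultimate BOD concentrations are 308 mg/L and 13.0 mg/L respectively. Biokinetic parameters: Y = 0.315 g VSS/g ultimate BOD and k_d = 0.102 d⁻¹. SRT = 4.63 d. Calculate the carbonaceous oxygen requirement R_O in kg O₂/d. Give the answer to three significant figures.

R_O ≈ 5570 kg O₂/d

The observed yield is Y_obs = Y/(1 + k_d·θ_c) = 0.315 / (1 + 0.102 × 4.63) = 0.315 / 1.472 = 0.2140 g VSS per g ultimate BOD removed.
Mass of ultimate BOD removed per day: Q(S₀ − S) = 27100 × 295.0 g/m³ = 7994 kg/d.
Net sludge production P_X = 0.2140 × 7994 = 1710 kg VSS/d.
R_O = Q·(S₀ − S) − 1.42·P_X = 7994 − 1.42 × 1710 = 5566 kg O₂/d.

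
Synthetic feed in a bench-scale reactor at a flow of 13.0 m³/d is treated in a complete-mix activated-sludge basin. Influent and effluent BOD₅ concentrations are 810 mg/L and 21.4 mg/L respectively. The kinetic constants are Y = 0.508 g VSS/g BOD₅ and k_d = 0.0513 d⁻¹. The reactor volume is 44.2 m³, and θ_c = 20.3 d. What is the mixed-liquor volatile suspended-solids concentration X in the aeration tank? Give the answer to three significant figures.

X ≈ 1170 mg/L

From V·X·(1 + k_d·θ_c) = Y·Q·(S₀ − S)·θ_c: X = 0.508 × 13.0 × (810 − 21.4) × 20.3 / [44.2 × (1 + 0.0513 × 20.3)] = 1172 mg/L.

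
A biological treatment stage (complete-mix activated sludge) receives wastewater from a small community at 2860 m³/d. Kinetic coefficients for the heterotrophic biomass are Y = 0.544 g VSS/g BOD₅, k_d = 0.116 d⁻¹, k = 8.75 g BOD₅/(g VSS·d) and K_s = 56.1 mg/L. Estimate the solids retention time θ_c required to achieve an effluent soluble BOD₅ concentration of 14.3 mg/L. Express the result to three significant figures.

At the target effluent, Y k S/(K_s+S) = 0.544×8.75×14.3/70.40 = 0.9669 d⁻¹.
θ_c = 1/(μ − k_d) = 1/(0.9669 − 0.116) = 1/0.8509 = 1.175 d.

θ_c ≈ 1.18 d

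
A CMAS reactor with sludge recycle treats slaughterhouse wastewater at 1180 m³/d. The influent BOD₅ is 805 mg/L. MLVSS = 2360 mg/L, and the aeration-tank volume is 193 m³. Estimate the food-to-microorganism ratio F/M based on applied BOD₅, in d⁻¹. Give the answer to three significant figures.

F/M ≈ 2.09 d⁻¹

F/M = applied load / biomass = Q·S₀/(V·X) = 1180 × 805 / (193.0 × 2360) = 2.085 d⁻¹.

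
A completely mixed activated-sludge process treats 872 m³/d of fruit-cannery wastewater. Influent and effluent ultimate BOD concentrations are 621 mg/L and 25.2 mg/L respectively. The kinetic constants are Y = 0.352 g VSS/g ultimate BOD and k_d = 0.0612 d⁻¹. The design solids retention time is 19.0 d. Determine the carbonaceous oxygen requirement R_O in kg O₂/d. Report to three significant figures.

R_O ≈ 399 kg O₂/d

The observed yield is Y_obs = Y/(1 + k_d·θ_c) = 0.352 / (1 + 0.0612 × 19.0) = 0.352 / 2.163 = 0.1628 g VSS per g ultimate BOD removed.
Mass of ultimate BOD removed per day: Q(S₀ − S) = 872 × 595.8 g/m³ = 519.5 kg/d.
Biomass synthesised: P_X = Y_obs × 519.5 = 84.56 kg VSS/d.
R_O = Q·(S₀ − S) − 1.42·P_X = 519.5 − 1.42 × 84.56 = 399.5 kg O₂/d.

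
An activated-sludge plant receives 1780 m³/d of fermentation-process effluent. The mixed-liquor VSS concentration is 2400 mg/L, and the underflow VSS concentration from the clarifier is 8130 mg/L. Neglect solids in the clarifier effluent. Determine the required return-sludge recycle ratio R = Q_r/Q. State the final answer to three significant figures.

Solids balance on the clarifier gives (1+R)X = R·X_r, so R = X/(X_r − X) = 2400 / (8130 − 2400) = 0.4188.

R ≈ 0.419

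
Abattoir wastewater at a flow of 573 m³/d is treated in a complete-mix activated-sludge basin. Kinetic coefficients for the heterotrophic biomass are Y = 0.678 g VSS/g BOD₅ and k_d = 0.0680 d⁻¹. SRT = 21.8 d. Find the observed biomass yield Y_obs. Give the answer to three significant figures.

Y_obs ≈ 0.273 g VSS/g BOD₅

Observed yield with endogenous decay: Y_obs = Y / (1 + k_d·θ_c) = 0.678 / (1 + 0.0680 × 21.8) = 0.678 / 2.482 = 0.2731 g VSS/g BOD₅.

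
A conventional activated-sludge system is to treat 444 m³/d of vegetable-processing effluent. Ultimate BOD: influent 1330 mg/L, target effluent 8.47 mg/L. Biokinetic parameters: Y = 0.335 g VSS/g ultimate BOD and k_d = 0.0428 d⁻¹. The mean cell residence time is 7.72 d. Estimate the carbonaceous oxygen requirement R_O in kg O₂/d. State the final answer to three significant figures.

R_O ≈ 377 kg O₂/d

Correct the yield for decay: Y_obs = Y/(1 + k_d θ_c) = 0.335 / (1 + 0.0428 × 7.72) = 0.335 / 1.330 = 0.2518.
Mass of ultimate BOD removed per day: Q(S₀ − S) = 444 × 1322 g/m³ = 586.8 kg/d.
P_X = Y_obs·Q·(S₀ − S) = 0.2518 × 586.8 = 147.7 kg VSS/d.
R_O = Q·(S₀ − S) − 1.42·P_X = 586.8 − 1.42 × 147.7 = 377.0 kg O₂/d.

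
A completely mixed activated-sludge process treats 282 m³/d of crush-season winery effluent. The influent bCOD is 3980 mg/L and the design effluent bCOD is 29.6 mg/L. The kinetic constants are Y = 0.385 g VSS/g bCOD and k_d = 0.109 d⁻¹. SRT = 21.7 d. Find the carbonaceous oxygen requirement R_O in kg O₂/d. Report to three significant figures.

R_O ≈ 933 kg O₂/d

Observed yield with endogenous decay: Y_obs = Y / (1 + k_d·θ_c) = 0.385 / (1 + 0.109 × 21.7) = 0.385 / 3.365 = 0.1144 g VSS/g bCOD.
Q·(S₀ − S) = 282 × (3980 − 29.6) × 10⁻³ = 1114 kg/d removed.
Net sludge production P_X = 0.1144 × 1114 = 127.4 kg VSS/d.
R_O = Q·(S₀ − S) − 1.42·P_X = 1114 − 1.42 × 127.4 = 933.0 kg O₂/d.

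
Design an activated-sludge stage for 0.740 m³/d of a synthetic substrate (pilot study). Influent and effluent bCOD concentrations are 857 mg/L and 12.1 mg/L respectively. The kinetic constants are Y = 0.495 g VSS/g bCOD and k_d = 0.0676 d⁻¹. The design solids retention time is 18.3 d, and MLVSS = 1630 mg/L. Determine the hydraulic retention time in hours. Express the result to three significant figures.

Rearranging the biomass balance for a CMAS with decay, V = Y·Q·ΔS·θ_c / [X·(1+k_d θ_c)] = 0.495 × 0.740 × (857 − 12.1) × 18.3 / [1630 × (1 + 0.0676 × 18.3)] = 5.66×10^3 / 3646 = 1.553 m³.
Hydraulic retention time τ = V/Q = 1.553 / 0.740 = 2.099 d = 50.37 h.

τ ≈ 50.4 h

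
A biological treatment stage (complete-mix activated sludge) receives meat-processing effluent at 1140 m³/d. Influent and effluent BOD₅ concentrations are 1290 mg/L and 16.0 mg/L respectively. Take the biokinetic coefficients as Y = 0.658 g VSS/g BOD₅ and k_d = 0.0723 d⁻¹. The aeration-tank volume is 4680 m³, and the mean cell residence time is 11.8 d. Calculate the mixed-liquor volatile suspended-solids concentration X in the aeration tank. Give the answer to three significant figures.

X ≈ 1300 mg/L

Solving the biomass balance for X: X = Y Q (S₀−S) θ_c / [V (1+k_d θ_c)] = 0.658 × 1140 × (1290 − 16.0) × 11.8 / [4680 × (1 + 0.0723 × 11.8)] = 1300 mg/L.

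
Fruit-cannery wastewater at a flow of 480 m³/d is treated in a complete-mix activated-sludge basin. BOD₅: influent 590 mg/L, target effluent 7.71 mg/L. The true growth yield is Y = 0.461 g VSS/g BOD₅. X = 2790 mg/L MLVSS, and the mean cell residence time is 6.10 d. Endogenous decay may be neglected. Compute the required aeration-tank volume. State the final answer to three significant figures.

Biomass mass balance (decay neglected): V·X = Y·Q·(S₀ − S)·θ_c, so V = 0.461 × 480 × (590 − 7.71) × 6.10 / 2790 = 281.7 m³.

V ≈ 282 m³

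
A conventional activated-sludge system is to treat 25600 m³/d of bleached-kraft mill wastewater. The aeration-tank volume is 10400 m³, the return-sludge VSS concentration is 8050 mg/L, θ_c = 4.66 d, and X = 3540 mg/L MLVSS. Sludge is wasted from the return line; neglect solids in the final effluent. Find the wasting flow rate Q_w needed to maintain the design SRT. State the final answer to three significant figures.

Wasting from the return line (neglecting effluent solids): Q_w = V·X / (θ_c·X_r) = 10400 × 3540 / (4.66 × 8050) = 981.4 m³/d.

Q_w ≈ 981 m³/d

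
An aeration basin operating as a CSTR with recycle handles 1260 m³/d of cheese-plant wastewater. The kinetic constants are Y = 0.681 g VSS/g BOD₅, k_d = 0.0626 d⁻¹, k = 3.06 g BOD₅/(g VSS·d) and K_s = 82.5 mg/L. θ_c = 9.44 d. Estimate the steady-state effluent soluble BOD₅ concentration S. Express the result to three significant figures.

For a completely mixed reactor with recycle the Lawrence–McCarty relation gives S = K_s·(1 + k_d·θ_c) / [θ_c·(Y·k − k_d) − 1] = 82.5 × (1 + 0.0626 × 9.44) / [9.44 × (0.681 × 3.06 − 0.0626) − 1] = 131.3 / 18.08 = 7.259 mg/L.

S ≈ 7.26 mg/L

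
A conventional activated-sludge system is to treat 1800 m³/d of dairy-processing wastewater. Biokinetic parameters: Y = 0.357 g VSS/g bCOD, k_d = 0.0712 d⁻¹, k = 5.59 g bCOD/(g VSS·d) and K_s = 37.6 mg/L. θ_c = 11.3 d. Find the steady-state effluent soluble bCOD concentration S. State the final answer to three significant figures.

For a completely mixed reactor with recycle the Lawrence–McCarty relation gives S = K_s·(1 + k_d·θ_c) / [θ_c·(Y·k − k_d) − 1] = 37.6 × (1 + 0.0712 × 11.3) / [11.3 × (0.357 × 5.59 − 0.0712) − 1] = 67.85 / 20.75 = 3.271 mg/L.

S ≈ 3.27 mg/L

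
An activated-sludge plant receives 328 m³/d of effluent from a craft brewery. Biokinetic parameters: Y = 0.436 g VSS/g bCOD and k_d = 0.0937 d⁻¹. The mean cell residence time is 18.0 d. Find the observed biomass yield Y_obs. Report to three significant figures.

Y_obs ≈ 0.162 g VSS/g bCOD

Y_obs = Y / (1 + k_d θ_c) = 0.436 / (1 + 0.0937 × 18.0) = 0.436 / 2.687 = 0.1623.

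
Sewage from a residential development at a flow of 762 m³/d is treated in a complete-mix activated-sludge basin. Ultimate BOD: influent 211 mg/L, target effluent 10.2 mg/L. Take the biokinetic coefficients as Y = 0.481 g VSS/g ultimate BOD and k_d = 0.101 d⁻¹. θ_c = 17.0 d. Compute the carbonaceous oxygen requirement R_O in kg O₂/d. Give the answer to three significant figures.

R_O ≈ 115 kg O₂/d

Correct the yield for decay: Y_obs = Y/(1 + k_d θ_c) = 0.481 / (1 + 0.101 × 17.0) = 0.481 / 2.717 = 0.1770.
Q·(S₀ − S) = 762 × (211 − 10.2) × 10⁻³ = 153.0 kg/d removed.
Biomass synthesised: P_X = Y_obs × 153.0 = 27.09 kg VSS/d.
R_O = Q·(S₀ − S) − 1.42·P_X = 153.0 − 1.42 × 27.09 = 114.5 kg O₂/d.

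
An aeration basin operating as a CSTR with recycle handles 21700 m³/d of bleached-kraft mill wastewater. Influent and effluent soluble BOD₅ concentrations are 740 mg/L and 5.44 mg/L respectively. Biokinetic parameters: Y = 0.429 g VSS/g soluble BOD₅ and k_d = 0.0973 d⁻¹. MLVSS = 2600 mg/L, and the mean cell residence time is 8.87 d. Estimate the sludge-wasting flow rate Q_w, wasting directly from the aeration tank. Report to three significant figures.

Q_w ≈ 1410 m³/d

From the SRT design equation V = Y Q (S₀−S) θ_c / [X (1 + k_d θ_c)] = 0.429 × 21700 × (740 − 5.44) × 8.87 / [2600 × (1 + 0.0973 × 8.87)] = 6.07×10^7 / 4844 = 12522 m³.
For wasting at MLVSS concentration, Q_w = V/θ_c = 12522/8.87 = 1412 m³/d.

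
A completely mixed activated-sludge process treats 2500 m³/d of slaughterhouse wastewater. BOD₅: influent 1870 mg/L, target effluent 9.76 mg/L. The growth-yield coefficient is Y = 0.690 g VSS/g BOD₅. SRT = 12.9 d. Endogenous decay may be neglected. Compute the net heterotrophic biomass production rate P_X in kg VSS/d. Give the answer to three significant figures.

P_X ≈ 3210 kg VSS/d

With endogenous decay neglected, the observed yield equals the true yield: Y_obs = Y = 0.690 g VSS/g BOD₅.
ΔS = 1870 − 9.76 = 1860 mg/L, so the substrate removal rate is 2500 × 1860/1000 = 4651 kg BOD₅/d.
Biomass produced: P_X = Y_obs·Q·ΔS = 0.6900 × 4651 ≈ 3209 kg VSS/d.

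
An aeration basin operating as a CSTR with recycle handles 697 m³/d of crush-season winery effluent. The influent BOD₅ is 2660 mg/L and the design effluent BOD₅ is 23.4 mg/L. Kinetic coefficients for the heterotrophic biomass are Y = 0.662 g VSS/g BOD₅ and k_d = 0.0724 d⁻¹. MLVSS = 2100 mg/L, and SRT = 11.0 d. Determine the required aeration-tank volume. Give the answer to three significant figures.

V ≈ 3550 m³

Steady-state biomass mass balance: V·X·(1 + k_d·θ_c) = Y·Q·(S₀ − S)·θ_c, so V = 0.662 × 697 × (2660 − 23.4) × 11.0 / [2100 × (1 + 0.0724 × 11.0)] = 1.34×10^7 / 3772 = 3547 m³.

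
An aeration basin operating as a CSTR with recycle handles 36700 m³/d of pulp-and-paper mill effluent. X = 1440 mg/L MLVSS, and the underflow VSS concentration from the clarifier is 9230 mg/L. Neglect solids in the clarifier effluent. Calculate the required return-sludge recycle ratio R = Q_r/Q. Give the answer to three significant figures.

Solids balance on the clarifier gives (1+R)X = R·X_r, so R = X/(X_r − X) = 1440 / (9230 − 1440) = 0.1849.

R ≈ 0.185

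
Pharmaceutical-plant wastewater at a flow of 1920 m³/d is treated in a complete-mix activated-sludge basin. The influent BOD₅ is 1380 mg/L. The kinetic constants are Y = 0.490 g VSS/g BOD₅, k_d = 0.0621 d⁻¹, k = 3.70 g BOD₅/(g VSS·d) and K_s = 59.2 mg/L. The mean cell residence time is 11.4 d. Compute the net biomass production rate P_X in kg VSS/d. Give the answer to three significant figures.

From the Monod/SRT balance for a CMAS, S = K_s·(1+k_d θ_c)/[θ_c·(Y k − k_d) − 1] = 59.2 × (1 + 0.0621 × 11.4) / [11.4 × (0.490 × 3.70 − 0.0621) − 1] = 101.1 / 18.96 = 5.333 mg/L.
Observed yield with endogenous decay: Y_obs = Y / (1 + k_d·θ_c) = 0.490 / (1 + 0.0621 × 11.4) = 0.490 / 1.708 = 0.2869 g VSS/g BOD₅.
ΔS = 1380 − 5.33 = 1375 mg/L, so the substrate removal rate is 1920 × 1375/1000 = 2639 kg BOD₅/d.
So the net sludge growth is P_X = 0.2869 × 2639 = 757.2 kg VSS/d.

P_X ≈ 757 kg VSS/d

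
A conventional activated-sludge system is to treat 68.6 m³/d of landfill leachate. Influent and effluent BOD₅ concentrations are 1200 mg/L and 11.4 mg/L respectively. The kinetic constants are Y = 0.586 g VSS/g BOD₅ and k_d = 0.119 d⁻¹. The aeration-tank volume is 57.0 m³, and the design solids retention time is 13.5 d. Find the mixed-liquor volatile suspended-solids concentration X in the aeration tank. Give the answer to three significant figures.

X ≈ 4340 mg/L

From V·X·(1 + k_d·θ_c) = Y·Q·(S₀ − S)·θ_c: X = 0.586 × 68.6 × (1200 − 11.4) × 13.5 / [57.0 × (1 + 0.119 × 13.5)] = 4342 mg/L.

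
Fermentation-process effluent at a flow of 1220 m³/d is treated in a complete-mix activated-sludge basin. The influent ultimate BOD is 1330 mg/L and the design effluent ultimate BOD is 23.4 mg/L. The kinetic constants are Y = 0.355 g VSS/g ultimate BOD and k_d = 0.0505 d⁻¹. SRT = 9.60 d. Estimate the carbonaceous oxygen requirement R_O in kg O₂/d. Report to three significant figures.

R_O ≈ 1050 kg O₂/d

The observed yield is Y_obs = Y/(1 + k_d·θ_c) = 0.355 / (1 + 0.0505 × 9.60) = 0.355 / 1.485 = 0.2391 g VSS per g ultimate BOD removed.
Q·(S₀ − S) = 1220 × (1330 − 23.4) × 10⁻³ = 1594 kg/d removed.
Biomass synthesised: P_X = Y_obs × 1594 = 381.1 kg VSS/d.
Carbonaceous O₂ demand = substrate oxidised − cell-mass equivalent = 1594 − 1.42 × 381.1 = 1053 kg O₂/d.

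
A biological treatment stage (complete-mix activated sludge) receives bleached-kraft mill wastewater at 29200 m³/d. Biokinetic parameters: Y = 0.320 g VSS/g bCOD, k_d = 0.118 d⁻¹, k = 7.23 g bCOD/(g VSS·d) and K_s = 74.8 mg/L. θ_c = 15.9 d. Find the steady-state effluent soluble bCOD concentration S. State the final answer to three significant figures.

Effluent substrate depends only on kinetics and SRT: S = K_s(1 + k_d θ_c) / [θ_c(Yk − k_d) − 1] = 74.8 × (1 + 0.118 × 15.9) / [15.9 × (0.320 × 7.23 − 0.118) − 1] = 215.1 / 33.91 = 6.344 mg/L.

S ≈ 6.34 mg/L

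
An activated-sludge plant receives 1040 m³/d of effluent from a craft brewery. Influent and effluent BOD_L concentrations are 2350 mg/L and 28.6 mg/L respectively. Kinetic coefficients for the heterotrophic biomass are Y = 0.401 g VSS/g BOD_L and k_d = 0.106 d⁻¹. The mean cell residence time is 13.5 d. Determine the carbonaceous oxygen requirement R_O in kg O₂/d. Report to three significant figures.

R_O ≈ 1850 kg O₂/d

Correct the yield for decay: Y_obs = Y/(1 + k_d θ_c) = 0.401 / (1 + 0.106 × 13.5) = 0.401 / 2.431 = 0.1650.
ΔS = 2350 − 28.6 = 2321 mg/L, so the substrate removal rate is 1040 × 2321/1000 = 2414 kg BOD_L/d.
Net sludge production P_X = 0.1650 × 2414 = 398.2 kg VSS/d.
R_O = Q·ΔS − 1.42 P_X = 2414 − 565.5 = 1849 kg O₂/d.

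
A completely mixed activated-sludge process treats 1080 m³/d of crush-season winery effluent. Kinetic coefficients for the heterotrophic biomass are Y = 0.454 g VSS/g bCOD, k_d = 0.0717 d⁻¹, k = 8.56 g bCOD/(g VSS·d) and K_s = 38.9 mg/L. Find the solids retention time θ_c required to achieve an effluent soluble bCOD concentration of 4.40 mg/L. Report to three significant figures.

θ_c ≈ 3.09 d

Specific growth rate at S = 4.40 mg/L: μ = YkS/(K_s+S) = 0.454·8.56·4.40/(38.9+4.40) = 0.3949 d⁻¹.
θ_c = 1/(μ − k_d) = 1/(0.3949 − 0.0717) = 1/0.3232 = 3.094 d.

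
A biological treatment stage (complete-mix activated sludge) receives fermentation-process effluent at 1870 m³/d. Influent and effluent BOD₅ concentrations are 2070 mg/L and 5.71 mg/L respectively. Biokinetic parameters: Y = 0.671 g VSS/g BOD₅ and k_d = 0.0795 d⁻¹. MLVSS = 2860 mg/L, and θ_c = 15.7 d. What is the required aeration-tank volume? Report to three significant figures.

Steady-state biomass mass balance: V·X·(1 + k_d·θ_c) = Y·Q·(S₀ − S)·θ_c, so V = 0.671 × 1870 × (2070 − 5.71) × 15.7 / [2860 × (1 + 0.0795 × 15.7)] = 4.07×10^7 / 6430 = 6325 m³.

V ≈ 6320 m³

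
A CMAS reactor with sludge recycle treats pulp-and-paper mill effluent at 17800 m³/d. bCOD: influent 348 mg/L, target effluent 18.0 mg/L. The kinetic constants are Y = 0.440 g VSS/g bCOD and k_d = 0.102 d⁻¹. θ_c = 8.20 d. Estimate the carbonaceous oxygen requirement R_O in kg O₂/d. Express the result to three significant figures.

R_O ≈ 3880 kg O₂/d

Y_obs = Y / (1 + k_d θ_c) = 0.440 / (1 + 0.102 × 8.20) = 0.440 / 1.836 = 0.2396.
Q·(S₀ − S) = 17800 × (348 − 18.0) × 10⁻³ = 5874 kg/d removed.
Biomass synthesised: P_X = Y_obs × 5874 = 1407 kg VSS/d.
R_O = Q·ΔS − 1.42 P_X = 5874 − 1999 = 3875 kg O₂/d.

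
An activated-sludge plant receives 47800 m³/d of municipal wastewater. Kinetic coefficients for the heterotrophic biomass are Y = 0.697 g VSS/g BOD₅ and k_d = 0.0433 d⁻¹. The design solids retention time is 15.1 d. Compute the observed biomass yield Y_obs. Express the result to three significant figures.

Y_obs ≈ 0.421 g VSS/g BOD₅

Correct the yield for decay: Y_obs = Y/(1 + k_d θ_c) = 0.697 / (1 + 0.0433 × 15.1) = 0.697 / 1.654 = 0.4214.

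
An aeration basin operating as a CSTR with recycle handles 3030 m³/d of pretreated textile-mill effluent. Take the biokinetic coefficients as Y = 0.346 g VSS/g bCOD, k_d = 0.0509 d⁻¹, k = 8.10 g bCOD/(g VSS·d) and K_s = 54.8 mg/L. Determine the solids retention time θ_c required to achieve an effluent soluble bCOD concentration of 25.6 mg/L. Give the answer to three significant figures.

θ_c ≈ 1.19 d

Specific growth rate at S = 25.6 mg/L: μ = YkS/(K_s+S) = 0.346·8.10·25.6/(54.8+25.6) = 0.8924 d⁻¹.
Then 1/θ_c = μ − k_d = 0.8924 − 0.0509 = 0.8415 d⁻¹, giving θ_c = 1.188 d.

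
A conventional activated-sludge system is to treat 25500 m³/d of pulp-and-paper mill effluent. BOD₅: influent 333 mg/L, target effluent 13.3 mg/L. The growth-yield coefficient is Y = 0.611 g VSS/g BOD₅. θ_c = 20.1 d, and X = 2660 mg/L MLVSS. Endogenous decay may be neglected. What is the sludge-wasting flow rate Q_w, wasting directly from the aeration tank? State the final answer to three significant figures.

With k_d = 0 the design equation reduces to V = Y Q (S₀−S) θ_c / X = 0.611 × 25500 × (333 − 13.3) × 20.1 / 2660 = 37639 m³.
With mixed-liquor wasting, θ_c = V/Q_w, so Q_w = V/θ_c = 37639/20.1 = 1873 m³/d.

Q_w ≈ 1870 m³/d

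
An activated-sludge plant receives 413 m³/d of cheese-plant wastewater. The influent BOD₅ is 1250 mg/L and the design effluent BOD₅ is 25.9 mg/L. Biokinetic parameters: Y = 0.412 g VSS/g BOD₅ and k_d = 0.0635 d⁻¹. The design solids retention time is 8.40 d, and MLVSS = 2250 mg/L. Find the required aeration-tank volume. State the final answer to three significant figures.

Rearranging the biomass balance for a CMAS with decay, V = Y·Q·ΔS·θ_c / [X·(1+k_d θ_c)] = 0.412 × 413 × (1250 − 25.9) × 8.40 / [2250 × (1 + 0.0635 × 8.40)] = 1.75×10^6 / 3450 = 507.1 m³.

V ≈ 507 m³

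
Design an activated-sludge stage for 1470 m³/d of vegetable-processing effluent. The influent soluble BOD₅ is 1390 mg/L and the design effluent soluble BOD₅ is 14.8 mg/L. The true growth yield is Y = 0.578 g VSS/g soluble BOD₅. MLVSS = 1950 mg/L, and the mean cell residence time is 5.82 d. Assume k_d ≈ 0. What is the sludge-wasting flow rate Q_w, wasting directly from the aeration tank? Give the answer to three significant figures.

V·X = Y·Q·ΔS·θ_c gives V = 0.578 × 1470 × (1390 − 14.8) × 5.82 / 1950 = 3487 m³.
For wasting at MLVSS concentration, Q_w = V/θ_c = 3487/5.82 = 599.2 m³/d.

Q_w ≈ 599 m³/d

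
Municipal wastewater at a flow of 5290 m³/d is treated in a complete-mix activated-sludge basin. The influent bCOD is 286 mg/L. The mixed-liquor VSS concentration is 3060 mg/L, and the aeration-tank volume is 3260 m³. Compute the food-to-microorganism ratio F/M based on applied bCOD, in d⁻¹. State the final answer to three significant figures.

F/M ≈ 0.152 d⁻¹

F/M = Q·S₀ / (V·X) = 5290 × 286 / (3260 × 3060) = 0.1517 g bCOD·(g VSS·d)⁻¹.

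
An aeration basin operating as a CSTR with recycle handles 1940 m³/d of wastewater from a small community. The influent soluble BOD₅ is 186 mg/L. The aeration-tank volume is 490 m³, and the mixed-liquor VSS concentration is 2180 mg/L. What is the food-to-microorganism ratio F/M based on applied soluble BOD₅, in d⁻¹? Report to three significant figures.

F/M ≈ 0.338 d⁻¹

F/M = Q·S₀ / (V·X) = 1940 × 186 / (490.0 × 2180) = 0.3378 g soluble BOD₅·(g VSS·d)⁻¹.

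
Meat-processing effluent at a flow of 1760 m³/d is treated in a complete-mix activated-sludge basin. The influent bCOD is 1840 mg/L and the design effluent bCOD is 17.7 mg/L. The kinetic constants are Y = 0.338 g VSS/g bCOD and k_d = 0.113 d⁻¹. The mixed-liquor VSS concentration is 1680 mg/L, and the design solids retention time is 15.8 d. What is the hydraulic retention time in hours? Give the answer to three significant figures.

Rearranging the biomass balance for a CMAS with decay, V = Y·Q·ΔS·θ_c / [X·(1+k_d θ_c)] = 0.338 × 1760 × (1840 − 17.7) × 15.8 / [1680 × (1 + 0.113 × 15.8)] = 1.71×10^7 / 4679 = 3660 m³.
HRT = V/Q = 3660 m³ / 1760 m³·d⁻¹ = 2.080 d × 24 = 49.91 h.

τ ≈ 49.9 h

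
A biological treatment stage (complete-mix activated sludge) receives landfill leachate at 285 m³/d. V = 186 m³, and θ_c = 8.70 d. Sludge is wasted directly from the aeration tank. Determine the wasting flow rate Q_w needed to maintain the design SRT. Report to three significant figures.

For wasting at MLVSS concentration, Q_w = V/θ_c = 186.0/8.70 = 21.38 m³/d.

Q_w ≈ 21.4 m³/d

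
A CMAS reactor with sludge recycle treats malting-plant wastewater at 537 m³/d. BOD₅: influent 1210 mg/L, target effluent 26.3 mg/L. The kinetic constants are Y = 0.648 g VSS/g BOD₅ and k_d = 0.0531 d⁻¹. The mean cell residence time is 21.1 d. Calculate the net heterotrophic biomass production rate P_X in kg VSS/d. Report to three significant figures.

The observed yield is Y_obs = Y/(1 + k_d·θ_c) = 0.648 / (1 + 0.0531 × 21.1) = 0.648 / 2.120 = 0.3056 g VSS per g BOD₅ removed.
Mass of BOD₅ removed per day: Q(S₀ − S) = 537 × 1184 g/m³ = 635.6 kg/d.
Biomass produced: P_X = Y_obs·Q·ΔS = 0.3056 × 635.6 ≈ 194.3 kg VSS/d.

P_X ≈ 194 kg VSS/d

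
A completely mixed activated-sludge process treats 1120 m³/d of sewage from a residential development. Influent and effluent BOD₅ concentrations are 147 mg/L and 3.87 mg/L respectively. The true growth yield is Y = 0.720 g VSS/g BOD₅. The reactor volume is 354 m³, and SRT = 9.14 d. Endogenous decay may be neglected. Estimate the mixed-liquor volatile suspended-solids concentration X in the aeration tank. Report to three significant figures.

Without decay, X = Y Q (S₀−S) θ_c / V = 0.720 × 1120 × (147 − 3.87) × 9.14 / 354 = 2980 mg/L.

X ≈ 2980 mg/L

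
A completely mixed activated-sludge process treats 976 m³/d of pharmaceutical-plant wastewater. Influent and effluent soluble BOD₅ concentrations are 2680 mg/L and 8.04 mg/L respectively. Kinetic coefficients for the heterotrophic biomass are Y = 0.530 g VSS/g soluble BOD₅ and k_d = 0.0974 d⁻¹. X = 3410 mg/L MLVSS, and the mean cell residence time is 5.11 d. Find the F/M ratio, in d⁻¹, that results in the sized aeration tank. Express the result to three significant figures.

F/M ≈ 0.555 d⁻¹

Rearranging the biomass balance for a CMAS with decay, V = Y·Q·ΔS·θ_c / [X·(1+k_d θ_c)] = 0.530 × 976 × (2680 − 8.04) × 5.11 / [3410 × (1 + 0.0974 × 5.11)] = 7.06×10^6 / 5107 = 1383 m³.
Food-to-microorganism ratio F/M = Q S₀ / (V X) = 976 × 2680 / (1383 × 3410) = 0.5547 d⁻¹.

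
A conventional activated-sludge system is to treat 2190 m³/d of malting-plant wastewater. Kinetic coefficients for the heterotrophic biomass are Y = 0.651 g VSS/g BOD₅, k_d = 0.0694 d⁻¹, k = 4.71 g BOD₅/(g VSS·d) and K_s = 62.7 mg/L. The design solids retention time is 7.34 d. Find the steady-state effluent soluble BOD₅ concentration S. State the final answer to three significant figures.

S ≈ 4.51 mg/L

From the Monod/SRT balance for a CMAS, S = K_s·(1+k_d θ_c)/[θ_c·(Y k − k_d) − 1] = 62.7 × (1 + 0.0694 × 7.34) / [7.34 × (0.651 × 4.71 − 0.0694) − 1] = 94.64 / 21.00 = 4.507 mg/L.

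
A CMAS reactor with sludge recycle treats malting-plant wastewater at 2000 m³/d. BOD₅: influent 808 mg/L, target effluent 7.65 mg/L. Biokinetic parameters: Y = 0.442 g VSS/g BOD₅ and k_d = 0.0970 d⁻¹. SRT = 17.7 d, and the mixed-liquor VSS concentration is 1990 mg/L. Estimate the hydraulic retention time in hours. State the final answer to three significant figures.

From the SRT design equation V = Y Q (S₀−S) θ_c / [X (1 + k_d θ_c)] = 0.442 × 2000 × (808 − 7.65) × 17.7 / [1990 × (1 + 0.0970 × 17.7)] = 1.25×10^7 / 5407 = 2316 m³.
HRT = V/Q = 2316 m³ / 2000 m³·d⁻¹ = 1.158 d × 24 = 27.79 h.

τ ≈ 27.8 h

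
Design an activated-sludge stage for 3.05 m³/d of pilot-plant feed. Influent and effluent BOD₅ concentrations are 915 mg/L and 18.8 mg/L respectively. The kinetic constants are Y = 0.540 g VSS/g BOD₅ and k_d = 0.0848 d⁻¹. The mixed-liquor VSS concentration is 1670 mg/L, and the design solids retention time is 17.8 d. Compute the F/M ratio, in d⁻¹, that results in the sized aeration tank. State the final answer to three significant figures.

F/M ≈ 0.267 d⁻¹

From the SRT design equation V = Y Q (S₀−S) θ_c / [X (1 + k_d θ_c)] = 0.540 × 3.05 × (915 − 18.8) × 17.8 / [1670 × (1 + 0.0848 × 17.8)] = 2.63×10^4 / 4191 = 6.269 m³.
Food-to-microorganism ratio F/M = Q S₀ / (V X) = 3.05 × 915 / (6.269 × 1670) = 0.2666 d⁻¹.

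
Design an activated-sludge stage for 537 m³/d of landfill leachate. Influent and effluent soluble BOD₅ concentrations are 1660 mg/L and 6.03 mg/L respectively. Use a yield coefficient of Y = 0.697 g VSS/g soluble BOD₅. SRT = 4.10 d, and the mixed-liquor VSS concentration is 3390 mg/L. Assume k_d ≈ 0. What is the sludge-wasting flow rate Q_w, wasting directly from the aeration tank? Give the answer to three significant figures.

Q_w ≈ 183 m³/d

V·X = Y·Q·ΔS·θ_c gives V = 0.697 × 537 × (1660 − 6.03) × 4.10 / 3390 = 748.7 m³.
With mixed-liquor wasting, θ_c = V/Q_w, so Q_w = V/θ_c = 748.7/4.10 = 182.6 m³/d.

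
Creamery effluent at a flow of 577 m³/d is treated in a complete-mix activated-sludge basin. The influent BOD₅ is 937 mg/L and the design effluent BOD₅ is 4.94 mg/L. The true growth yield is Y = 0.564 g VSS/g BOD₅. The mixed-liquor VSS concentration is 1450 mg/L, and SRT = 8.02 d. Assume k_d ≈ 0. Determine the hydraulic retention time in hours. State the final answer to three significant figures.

τ ≈ 69.8 h

V·X = Y·Q·ΔS·θ_c gives V = 0.564 × 577 × (937 − 4.94) × 8.02 / 1450 = 1678 m³.
Hydraulic retention time τ = V/Q = 1678 / 577 = 2.908 d = 69.78 h.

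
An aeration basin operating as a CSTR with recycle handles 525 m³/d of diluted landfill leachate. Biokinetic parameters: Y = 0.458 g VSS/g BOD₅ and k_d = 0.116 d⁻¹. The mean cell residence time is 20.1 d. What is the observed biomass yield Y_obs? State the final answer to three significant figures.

Y_obs ≈ 0.137 g VSS/g BOD₅

Correct the yield for decay: Y_obs = Y/(1 + k_d θ_c) = 0.458 / (1 + 0.116 × 20.1) = 0.458 / 3.332 = 0.1375.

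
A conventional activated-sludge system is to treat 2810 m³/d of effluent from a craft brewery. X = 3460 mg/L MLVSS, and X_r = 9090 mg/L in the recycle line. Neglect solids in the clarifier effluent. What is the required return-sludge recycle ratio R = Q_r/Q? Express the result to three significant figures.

R = Q_r/Q = X/(X_r − X) = 3460 / (9090 − 3460) = 0.6146.

R ≈ 0.615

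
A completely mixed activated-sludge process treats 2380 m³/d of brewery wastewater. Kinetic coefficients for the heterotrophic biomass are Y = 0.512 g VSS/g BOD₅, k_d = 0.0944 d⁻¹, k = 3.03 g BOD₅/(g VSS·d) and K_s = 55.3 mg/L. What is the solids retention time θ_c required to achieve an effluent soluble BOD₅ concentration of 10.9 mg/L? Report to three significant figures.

θ_c ≈ 6.21 d

From 1/θ_c = Y·k·S/(K_s + S) − k_d: Y·k·S/(K_s+S) = 0.512 × 3.03 × 10.9 / (55.3 + 10.9) = 0.2554 d⁻¹.
1/θ_c = 0.2554 − 0.0944 = 0.1610 d⁻¹, so θ_c = 6.210 d.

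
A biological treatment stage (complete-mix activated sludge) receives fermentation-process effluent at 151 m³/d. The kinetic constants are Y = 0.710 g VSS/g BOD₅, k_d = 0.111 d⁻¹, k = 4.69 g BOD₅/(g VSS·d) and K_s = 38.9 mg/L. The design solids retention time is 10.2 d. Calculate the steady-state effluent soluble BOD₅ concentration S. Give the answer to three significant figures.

From the Monod/SRT balance for a CMAS, S = K_s·(1+k_d θ_c)/[θ_c·(Y k − k_d) − 1] = 38.9 × (1 + 0.111 × 10.2) / [10.2 × (0.710 × 4.69 − 0.111) − 1] = 82.94 / 31.83 = 2.606 mg/L.

S ≈ 2.61 mg/L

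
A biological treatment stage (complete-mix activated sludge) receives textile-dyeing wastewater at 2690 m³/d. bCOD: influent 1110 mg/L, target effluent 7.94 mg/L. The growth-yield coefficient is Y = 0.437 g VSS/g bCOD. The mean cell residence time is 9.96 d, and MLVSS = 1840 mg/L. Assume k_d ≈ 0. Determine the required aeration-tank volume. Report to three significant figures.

V·X = Y·Q·ΔS·θ_c gives V = 0.437 × 2690 × (1110 − 7.94) × 9.96 / 1840 = 7013 m³.

V ≈ 7010 m³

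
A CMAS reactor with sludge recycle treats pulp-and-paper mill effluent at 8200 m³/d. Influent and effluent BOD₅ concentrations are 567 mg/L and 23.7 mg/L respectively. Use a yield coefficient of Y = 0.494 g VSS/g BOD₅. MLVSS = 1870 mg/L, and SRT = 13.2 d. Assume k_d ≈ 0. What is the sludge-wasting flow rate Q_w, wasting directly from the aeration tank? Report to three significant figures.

Biomass mass balance (decay neglected): V·X = Y·Q·(S₀ − S)·θ_c, so V = 0.494 × 8200 × (567 − 23.7) × 13.2 / 1870 = 15535 m³.
Wasting from the aeration tank: Q_w = V / θ_c = 15535 / 13.2 = 1177 m³/d.

Q_w ≈ 1180 m³/d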